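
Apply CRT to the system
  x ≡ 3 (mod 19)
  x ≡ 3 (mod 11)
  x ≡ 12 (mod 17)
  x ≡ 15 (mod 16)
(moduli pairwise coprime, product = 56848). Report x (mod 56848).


Product of moduli M = 19 · 11 · 17 · 16 = 56848.
Merge one congruence at a time:
  Start: x ≡ 3 (mod 19).
  Combine with x ≡ 3 (mod 11); new modulus lcm = 209.
    Write x = 3 + 19·t and substitute into x ≡ 3 (mod 11): 19·t ≡ 3 − 3 = 0 (mod 11).
    Reduce coefficients mod 11: 8·t ≡ 0 (mod 11).
    The inverse of 8 mod 11 is 7 (since 8·7 = 56 = 5·11 + 1), so t ≡ 7·0 = 0 ≡ 0 (mod 11).
    Then x = 3 + 19·0 = 3, valid modulo lcm(19, 11) = 209: x ≡ 3 (mod 209).
  Combine with x ≡ 12 (mod 17); new modulus lcm = 3553.
    Write x = 3 + 209·t and substitute into x ≡ 12 (mod 17): 209·t ≡ 12 − 3 = 9 (mod 17).
    Reduce coefficients mod 17: 5·t ≡ 9 (mod 17).
    The inverse of 5 mod 17 is 7 (since 5·7 = 35 = 2·17 + 1), so t ≡ 7·9 = 63 ≡ 12 (mod 17).
    Then x = 3 + 209·12 = 2511, valid modulo lcm(209, 17) = 3553: x ≡ 2511 (mod 3553).
  Combine with x ≡ 15 (mod 16); new modulus lcm = 56848.
    Write x = 2511 + 3553·t and substitute into x ≡ 15 (mod 16): 3553·t ≡ 15 − 2511 = -2496 (mod 16).
    Reduce coefficients mod 16: 1·t ≡ 0 (mod 16).
    So t ≡ 0 (mod 16).
    Then x = 2511 + 3553·0 = 2511, valid modulo lcm(3553, 16) = 56848: x ≡ 2511 (mod 56848).
Verify against each original: 2511 mod 19 = 3, 2511 mod 11 = 3, 2511 mod 17 = 12, 2511 mod 16 = 15.

x ≡ 2511 (mod 56848).


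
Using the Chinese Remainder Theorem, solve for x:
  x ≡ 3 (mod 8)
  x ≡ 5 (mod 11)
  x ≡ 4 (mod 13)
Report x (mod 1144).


Moduli 8, 11, 13 are pairwise coprime; by CRT there is a unique solution modulo M = 8 · 11 · 13 = 1144.
Solve pairwise, accumulating the modulus:
  Start with x ≡ 3 (mod 8).
  Combine with x ≡ 5 (mod 11): since gcd(8, 11) = 1, we get a unique residue mod 88.
    Write x = 3 + 8·t and substitute into x ≡ 5 (mod 11): 8·t ≡ 5 − 3 = 2 (mod 11).
    The inverse of 8 mod 11 is 7 (since 8·7 = 56 = 5·11 + 1), so t ≡ 7·2 = 14 ≡ 3 (mod 11).
    Then x = 3 + 8·3 = 27, valid modulo lcm(8, 11) = 88: x ≡ 27 (mod 88).
  Combine with x ≡ 4 (mod 13): since gcd(88, 13) = 1, we get a unique residue mod 1144.
    Write x = 27 + 88·t and substitute into x ≡ 4 (mod 13): 88·t ≡ 4 − 27 = -23 (mod 13).
    Reduce coefficients mod 13: 10·t ≡ 3 (mod 13).
    The inverse of 10 mod 13 is 4 (since 10·4 = 40 = 3·13 + 1), so t ≡ 4·3 = 12 ≡ 12 (mod 13).
    Then x = 27 + 88·12 = 1083, valid modulo lcm(88, 13) = 1144: x ≡ 1083 (mod 1144).
Verify: 1083 mod 8 = 3 ✓, 1083 mod 11 = 5 ✓, 1083 mod 13 = 4 ✓.

x ≡ 1083 (mod 1144).


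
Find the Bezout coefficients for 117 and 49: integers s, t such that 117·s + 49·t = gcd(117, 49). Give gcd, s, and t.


Euclidean algorithm on (117, 49) — divide until remainder is 0:
  117 = 2 · 49 + 19
  49 = 2 · 19 + 11
  19 = 1 · 11 + 8
  11 = 1 · 8 + 3
  8 = 2 · 3 + 2
  3 = 1 · 2 + 1
  2 = 2 · 1 + 0
gcd(117, 49) = 1.
Track Bezout coefficients alongside the remainders: start with r₀ = 117 = a·1 + b·0 (s = 1, t = 0) and r₁ = 49 = a·0 + b·1 (s = 0, t = 1); each new remainder r_{k+1} = r_{k-1} − q_k·r_k inherits s_{k+1} = s_{k-1} − q_k·s_k, t_{k+1} = t_{k-1} − q_k·t_k, so r_k = a·s_k + b·t_k at every step:
  q = 2: r = 19, s = 1 − 2·0 = 1, t = 0 − 2·1 = -2  (check: 117·1 + 49·(-2) = 19)
  q = 2: r = 11, s = 0 − 2·1 = -2, t = 1 − 2·(-2) = 5  (check: 117·(-2) + 49·5 = 11)
  q = 1: r = 8, s = 1 − 1·(-2) = 3, t = -2 − 1·5 = -7  (check: 117·3 + 49·(-7) = 8)
  q = 1: r = 3, s = -2 − 1·3 = -5, t = 5 − 1·(-7) = 12  (check: 117·(-5) + 49·12 = 3)
  q = 2: r = 2, s = 3 − 2·(-5) = 13, t = -7 − 2·12 = -31  (check: 117·13 + 49·(-31) = 2)
  q = 1: r = 1, s = -5 − 1·13 = -18, t = 12 − 1·(-31) = 43  (check: 117·(-18) + 49·43 = 1)
The row with r = 1 (the gcd) gives the Bezout coefficients s = -18, t = 43.
Result: 117 · (-18) + 49 · (43) = 1.

gcd(117, 49) = 1; s = -18, t = 43 (check: 117·(-18) + 49·43 = 1).


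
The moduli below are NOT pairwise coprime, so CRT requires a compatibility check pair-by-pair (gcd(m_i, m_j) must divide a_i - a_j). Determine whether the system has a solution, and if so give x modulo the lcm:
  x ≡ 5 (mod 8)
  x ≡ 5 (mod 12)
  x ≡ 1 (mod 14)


Moduli 8, 12, 14 are not pairwise coprime, so CRT works modulo lcm(m_i) when all pairwise compatibility conditions hold.
Pairwise compatibility: gcd(m_i, m_j) must divide a_i - a_j for every pair.
Merge one congruence at a time:
  Start: x ≡ 5 (mod 8).
  Combine with x ≡ 5 (mod 12): gcd(8, 12) = 4; 5 - 5 = 0, which IS divisible by 4, so compatible.
    Write x = 5 + 8·t and substitute into x ≡ 5 (mod 12): 8·t ≡ 5 − 5 = 0 (mod 12).
    Divide the congruence (and modulus) by g = 4: 2·t ≡ 0 (mod 3).
    The inverse of 2 mod 3 is 2 (since 2·2 = 4 = 1·3 + 1), so t ≡ 2·0 = 0 ≡ 0 (mod 3).
    Then x = 5 + 8·0 = 5, valid modulo lcm(8, 12) = 24: x ≡ 5 (mod 24).
  Combine with x ≡ 1 (mod 14): gcd(24, 14) = 2; 1 - 5 = -4, which IS divisible by 2, so compatible.
    Write x = 5 + 24·t and substitute into x ≡ 1 (mod 14): 24·t ≡ 1 − 5 = -4 (mod 14).
    Divide the congruence (and modulus) by g = 2: 12·t ≡ -2 (mod 7).
    Reduce coefficients mod 7: 5·t ≡ 5 (mod 7).
    The inverse of 5 mod 7 is 3 (since 5·3 = 15 = 2·7 + 1), so t ≡ 3·5 = 15 ≡ 1 (mod 7).
    Then x = 5 + 24·1 = 29, valid modulo lcm(24, 14) = 168: x ≡ 29 (mod 168).
Verify: 29 mod 8 = 5, 29 mod 12 = 5, 29 mod 14 = 1.

x ≡ 29 (mod 168).


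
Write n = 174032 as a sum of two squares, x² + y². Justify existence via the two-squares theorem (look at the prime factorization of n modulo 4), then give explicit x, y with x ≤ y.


Step 1: Factor n = 174032 = 2^4 · 73 · 149.
Step 2: Check the mod-4 condition on each prime factor: 2 = 2 (special); 73 ≡ 1 (mod 4), exponent 1; 149 ≡ 1 (mod 4), exponent 1.
All primes ≡ 3 (mod 4) appear to even exponent (or don't appear), so by the two-squares theorem n IS expressible as a sum of two squares.
Step 3: Build a representation. Group n = k² · m with k = 4 and m = 73 · 149 = 10877 (a product of primes ≡ 1 (mod 4)); a representation of m scales to one of n via (k·x)² + (k·y)² = k²(x² + y²). Each prime p ≡ 1 (mod 4) is itself a sum of two squares; find a² by testing p − a² for a perfect square:
  73: 73 − 1² = 72, 73 − 2² = 69, 73 − 3² = 64 = 8² ⇒ 73 = 3² + 8².
  149: 149 − 1² = 148, 149 − 2² = 145, 149 − 3² = 140, 149 − 4² = 133, 149 − 5² = 124, 149 − 6² = 113, 149 − 7² = 100 = 10² ⇒ 149 = 7² + 10².
  Combine using the Brahmagupta–Fibonacci identity (a² + b²)(c² + d²) = (ac − bd)² + (ad + bc)² = (ac + bd)² + (ad − bc)²:
  73 · 149 = 10877: from (3² + 8²)(7² + 10²), take (3·7 − 8·10, 3·10 + 8·7) = (21 − 80, 30 + 56) = (-59, 86); dropping signs (only squares matter) gives (59, 86); check 59² + 86² = 3481 + 7396 = 10877 ✓.
  Scale by k = 4: (4·59, 4·86) = (236, 344).
Step 4: Order so x ≤ y and verify: 236² + 344² = 55696 + 118336 = 174032 = n. ✓

n = 174032 = 236² + 344² (one valid representation with x ≤ y).


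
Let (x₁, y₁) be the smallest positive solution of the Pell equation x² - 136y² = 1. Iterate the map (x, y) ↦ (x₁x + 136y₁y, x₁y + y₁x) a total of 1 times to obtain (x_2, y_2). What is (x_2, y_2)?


Step 1: Find the fundamental solution (x₁, y₁) of x² - 136y² = 1.
  Expand √136 as a continued fraction. a₀ = ⌊√136⌋ = 11; iterate m_{k+1} = d_k·a_k − m_k, d_{k+1} = (136 − m_{k+1}²)/d_k, a_{k+1} = ⌊(a₀ + m_{k+1})/d_{k+1}⌋ (starting m₀ = 0, d₀ = 1), with convergents p_k = a_k·p_{k-1} + p_{k-2}, q_k = a_k·q_{k-1} + q_{k-2} (p₋₁ = 1, q₋₁ = 0):
  k = 0: a₀ = 11; p₀/q₀ = 11/1; p₀² − 136·q₀² = 121 − 136 = -15.
  k = 1: m = 11, d = 15, a = ⌊(11 + 11)/15⌋ = 1; p/q = (1·11 + 1)/(1·1 + 0) = 12/1; p² − 136·q² = 144 − 136 = 8.
  k = 2: m = 4, d = 8, a = ⌊(11 + 4)/8⌋ = 1; p/q = (1·12 + 11)/(1·1 + 1) = 23/2; p² − 136·q² = 529 − 544 = -15.
  k = 3: m = 4, d = 15, a = ⌊(11 + 4)/15⌋ = 1; p/q = (1·23 + 12)/(1·2 + 1) = 35/3; p² − 136·q² = 1225 − 1224 = 1.
  The first convergent with p² − 136·q² = 1 gives the fundamental solution (x₁, y₁) = (35, 3).
Step 2: Apply the recurrence (x_{n+1}, y_{n+1}) = (x₁x_n + 136y₁y_n, x₁y_n + y₁x_n) repeatedly.
  From (x_1, y_1) = (35, 3): x_2 = 35·35 + 136·3·3 = 2449; y_2 = 35·3 + 3·35 = 210.
Step 3: Verify x_2² - 136·y_2² = 5997601 - 5997600 = 1 (should be 1). ✓

(x_1, y_1) = (35, 3); (x_2, y_2) = (2449, 210).


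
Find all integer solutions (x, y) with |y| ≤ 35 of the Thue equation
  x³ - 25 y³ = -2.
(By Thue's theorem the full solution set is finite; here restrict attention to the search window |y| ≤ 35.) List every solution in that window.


The equation is x³ - 25y³ = -2. For fixed y, x³ = 25·y³ − 2, so a solution requires the RHS to be a perfect cube.
Strategy: iterate y from -35 to 35, compute RHS = 25·y³ − 2, and check whether it is a (positive or negative) perfect cube.
Check small values of y:
  y = 0: RHS = -2 is not a perfect cube.
  y = 1: RHS = 23 is not a perfect cube.
  y = -1: RHS = -27 = (-3)³ ⇒ x = -3 works.
  y = 2: RHS = 198 is not a perfect cube.
  y = -2: RHS = -202 is not a perfect cube.
  y = 3: RHS = 673 is not a perfect cube.
  y = -3: RHS = -677 is not a perfect cube.
Continuing the search up to |y| = 35 finds no further solutions beyond those listed.
Collected solutions: (-3, -1).

Solutions (with |y| ≤ 35): (-3, -1).


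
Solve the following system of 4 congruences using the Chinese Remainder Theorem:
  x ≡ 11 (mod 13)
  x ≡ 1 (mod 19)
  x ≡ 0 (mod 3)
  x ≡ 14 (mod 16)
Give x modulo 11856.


Product of moduli M = 13 · 19 · 3 · 16 = 11856.
Merge one congruence at a time:
  Start: x ≡ 11 (mod 13).
  Combine with x ≡ 1 (mod 19); new modulus lcm = 247.
    Write x = 11 + 13·t and substitute into x ≡ 1 (mod 19): 13·t ≡ 1 − 11 = -10 (mod 19).
    Reduce coefficients mod 19: 13·t ≡ 9 (mod 19).
    The inverse of 13 mod 19 is 3 (since 13·3 = 39 = 2·19 + 1), so t ≡ 3·9 = 27 ≡ 8 (mod 19).
    Then x = 11 + 13·8 = 115, valid modulo lcm(13, 19) = 247: x ≡ 115 (mod 247).
  Combine with x ≡ 0 (mod 3); new modulus lcm = 741.
    Write x = 115 + 247·t and substitute into x ≡ 0 (mod 3): 247·t ≡ 0 − 115 = -115 (mod 3).
    Reduce coefficients mod 3: 1·t ≡ 2 (mod 3).
    So t ≡ 2 (mod 3).
    Then x = 115 + 247·2 = 609, valid modulo lcm(247, 3) = 741: x ≡ 609 (mod 741).
  Combine with x ≡ 14 (mod 16); new modulus lcm = 11856.
    Write x = 609 + 741·t and substitute into x ≡ 14 (mod 16): 741·t ≡ 14 − 609 = -595 (mod 16).
    Reduce coefficients mod 16: 5·t ≡ 13 (mod 16).
    The inverse of 5 mod 16 is 13 (since 5·13 = 65 = 4·16 + 1), so t ≡ 13·13 = 169 ≡ 9 (mod 16).
    Then x = 609 + 741·9 = 7278, valid modulo lcm(741, 16) = 11856: x ≡ 7278 (mod 11856).
Verify against each original: 7278 mod 13 = 11, 7278 mod 19 = 1, 7278 mod 3 = 0, 7278 mod 16 = 14.

x ≡ 7278 (mod 11856).


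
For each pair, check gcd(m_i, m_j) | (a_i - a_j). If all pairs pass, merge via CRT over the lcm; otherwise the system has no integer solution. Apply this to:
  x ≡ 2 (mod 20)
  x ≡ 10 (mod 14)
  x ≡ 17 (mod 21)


Moduli 20, 14, 21 are not pairwise coprime, so CRT works modulo lcm(m_i) when all pairwise compatibility conditions hold.
Pairwise compatibility: gcd(m_i, m_j) must divide a_i - a_j for every pair.
Merge one congruence at a time:
  Start: x ≡ 2 (mod 20).
  Combine with x ≡ 10 (mod 14): gcd(20, 14) = 2; 10 - 2 = 8, which IS divisible by 2, so compatible.
    Write x = 2 + 20·t and substitute into x ≡ 10 (mod 14): 20·t ≡ 10 − 2 = 8 (mod 14).
    Divide the congruence (and modulus) by g = 2: 10·t ≡ 4 (mod 7).
    Reduce coefficients mod 7: 3·t ≡ 4 (mod 7).
    The inverse of 3 mod 7 is 5 (since 3·5 = 15 = 2·7 + 1), so t ≡ 5·4 = 20 ≡ 6 (mod 7).
    Then x = 2 + 20·6 = 122, valid modulo lcm(20, 14) = 140: x ≡ 122 (mod 140).
  Combine with x ≡ 17 (mod 21): gcd(140, 21) = 7; 17 - 122 = -105, which IS divisible by 7, so compatible.
    Write x = 122 + 140·t and substitute into x ≡ 17 (mod 21): 140·t ≡ 17 − 122 = -105 (mod 21).
    Divide the congruence (and modulus) by g = 7: 20·t ≡ -15 (mod 3).
    Reduce coefficients mod 3: 2·t ≡ 0 (mod 3).
    The inverse of 2 mod 3 is 2 (since 2·2 = 4 = 1·3 + 1), so t ≡ 2·0 = 0 ≡ 0 (mod 3).
    Then x = 122 + 140·0 = 122, valid modulo lcm(140, 21) = 420: x ≡ 122 (mod 420).
Verify: 122 mod 20 = 2, 122 mod 14 = 10, 122 mod 21 = 17.

x ≡ 122 (mod 420).


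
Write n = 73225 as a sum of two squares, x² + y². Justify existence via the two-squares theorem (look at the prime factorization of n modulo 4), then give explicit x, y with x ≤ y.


Step 1: Factor n = 73225 = 5^2 · 29 · 101.
Step 2: Check the mod-4 condition on each prime factor: 5 ≡ 1 (mod 4), exponent 2; 29 ≡ 1 (mod 4), exponent 1; 101 ≡ 1 (mod 4), exponent 1.
All primes ≡ 3 (mod 4) appear to even exponent (or don't appear), so by the two-squares theorem n IS expressible as a sum of two squares.
Step 3: Build a representation. Group n = k² · m with k = 5 and m = 29 · 101 = 2929 (a product of primes ≡ 1 (mod 4)); a representation of m scales to one of n via (k·x)² + (k·y)² = k²(x² + y²). Each prime p ≡ 1 (mod 4) is itself a sum of two squares; find a² by testing p − a² for a perfect square:
  29: 29 − 1² = 28, 29 − 2² = 25 = 5² ⇒ 29 = 2² + 5².
  101: 101 − 1² = 100 = 10² ⇒ 101 = 1² + 10².
  Combine using the Brahmagupta–Fibonacci identity (a² + b²)(c² + d²) = (ac − bd)² + (ad + bc)² = (ac + bd)² + (ad − bc)²:
  29 · 101 = 2929: from (2² + 5²)(1² + 10²), take (2·1 − 5·10, 2·10 + 5·1) = (2 − 50, 20 + 5) = (-48, 25); dropping signs (only squares matter) gives (48, 25); check 48² + 25² = 2304 + 625 = 2929 ✓.
  Scale by k = 5: (5·48, 5·25) = (240, 125).
Step 4: Order so x ≤ y and verify: 125² + 240² = 15625 + 57600 = 73225 = n. ✓

n = 73225 = 125² + 240² (one valid representation with x ≤ y).


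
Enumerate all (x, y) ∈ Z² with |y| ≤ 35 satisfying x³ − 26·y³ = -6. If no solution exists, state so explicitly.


The equation is x³ - 26y³ = -6. For fixed y, x³ = 26·y³ − 6, so a solution requires the RHS to be a perfect cube.
Strategy: iterate y from -35 to 35, compute RHS = 26·y³ − 6, and check whether it is a (positive or negative) perfect cube.
Check small values of y:
  y = 0: RHS = -6 is not a perfect cube.
  y = 1: RHS = 20 is not a perfect cube.
  y = -1: RHS = -32 is not a perfect cube.
  y = 2: RHS = 202 is not a perfect cube.
  y = -2: RHS = -214 is not a perfect cube.
  y = 3: RHS = 696 is not a perfect cube.
  y = -3: RHS = -708 is not a perfect cube.
Continuing the search up to |y| = 35 finds no solutions either.
No (x, y) in the scanned range satisfies the equation.

No integer solutions with |y| ≤ 35.


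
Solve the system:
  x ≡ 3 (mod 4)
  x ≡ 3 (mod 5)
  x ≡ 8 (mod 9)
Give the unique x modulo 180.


Moduli 4, 5, 9 are pairwise coprime; by CRT there is a unique solution modulo M = 4 · 5 · 9 = 180.
Solve pairwise, accumulating the modulus:
  Start with x ≡ 3 (mod 4).
  Combine with x ≡ 3 (mod 5): since gcd(4, 5) = 1, we get a unique residue mod 20.
    Write x = 3 + 4·t and substitute into x ≡ 3 (mod 5): 4·t ≡ 3 − 3 = 0 (mod 5).
    The inverse of 4 mod 5 is 4 (since 4·4 = 16 = 3·5 + 1), so t ≡ 4·0 = 0 ≡ 0 (mod 5).
    Then x = 3 + 4·0 = 3, valid modulo lcm(4, 5) = 20: x ≡ 3 (mod 20).
  Combine with x ≡ 8 (mod 9): since gcd(20, 9) = 1, we get a unique residue mod 180.
    Write x = 3 + 20·t and substitute into x ≡ 8 (mod 9): 20·t ≡ 8 − 3 = 5 (mod 9).
    Reduce coefficients mod 9: 2·t ≡ 5 (mod 9).
    The inverse of 2 mod 9 is 5 (since 2·5 = 10 = 1·9 + 1), so t ≡ 5·5 = 25 ≡ 7 (mod 9).
    Then x = 3 + 20·7 = 143, valid modulo lcm(20, 9) = 180: x ≡ 143 (mod 180).
Verify: 143 mod 4 = 3 ✓, 143 mod 5 = 3 ✓, 143 mod 9 = 8 ✓.

x ≡ 143 (mod 180).


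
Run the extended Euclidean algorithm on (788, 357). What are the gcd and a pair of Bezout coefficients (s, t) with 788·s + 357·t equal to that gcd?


Euclidean algorithm on (788, 357) — divide until remainder is 0:
  788 = 2 · 357 + 74
  357 = 4 · 74 + 61
  74 = 1 · 61 + 13
  61 = 4 · 13 + 9
  13 = 1 · 9 + 4
  9 = 2 · 4 + 1
  4 = 4 · 1 + 0
gcd(788, 357) = 1.
Track Bezout coefficients alongside the remainders: start with r₀ = 788 = a·1 + b·0 (s = 1, t = 0) and r₁ = 357 = a·0 + b·1 (s = 0, t = 1); each new remainder r_{k+1} = r_{k-1} − q_k·r_k inherits s_{k+1} = s_{k-1} − q_k·s_k, t_{k+1} = t_{k-1} − q_k·t_k, so r_k = a·s_k + b·t_k at every step:
  q = 2: r = 74, s = 1 − 2·0 = 1, t = 0 − 2·1 = -2  (check: 788·1 + 357·(-2) = 74)
  q = 4: r = 61, s = 0 − 4·1 = -4, t = 1 − 4·(-2) = 9  (check: 788·(-4) + 357·9 = 61)
  q = 1: r = 13, s = 1 − 1·(-4) = 5, t = -2 − 1·9 = -11  (check: 788·5 + 357·(-11) = 13)
  q = 4: r = 9, s = -4 − 4·5 = -24, t = 9 − 4·(-11) = 53  (check: 788·(-24) + 357·53 = 9)
  q = 1: r = 4, s = 5 − 1·(-24) = 29, t = -11 − 1·53 = -64  (check: 788·29 + 357·(-64) = 4)
  q = 2: r = 1, s = -24 − 2·29 = -82, t = 53 − 2·(-64) = 181  (check: 788·(-82) + 357·181 = 1)
The row with r = 1 (the gcd) gives the Bezout coefficients s = -82, t = 181.
Result: 788 · (-82) + 357 · (181) = 1.

gcd(788, 357) = 1; s = -82, t = 181 (check: 788·(-82) + 357·181 = 1).


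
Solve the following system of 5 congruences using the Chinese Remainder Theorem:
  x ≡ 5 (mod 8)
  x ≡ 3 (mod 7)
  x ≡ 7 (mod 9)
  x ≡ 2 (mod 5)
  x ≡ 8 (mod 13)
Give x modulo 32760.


Product of moduli M = 8 · 7 · 9 · 5 · 13 = 32760.
Merge one congruence at a time:
  Start: x ≡ 5 (mod 8).
  Combine with x ≡ 3 (mod 7); new modulus lcm = 56.
    Write x = 5 + 8·t and substitute into x ≡ 3 (mod 7): 8·t ≡ 3 − 5 = -2 (mod 7).
    Reduce coefficients mod 7: 1·t ≡ 5 (mod 7).
    So t ≡ 5 (mod 7).
    Then x = 5 + 8·5 = 45, valid modulo lcm(8, 7) = 56: x ≡ 45 (mod 56).
  Combine with x ≡ 7 (mod 9); new modulus lcm = 504.
    Write x = 45 + 56·t and substitute into x ≡ 7 (mod 9): 56·t ≡ 7 − 45 = -38 (mod 9).
    Reduce coefficients mod 9: 2·t ≡ 7 (mod 9).
    The inverse of 2 mod 9 is 5 (since 2·5 = 10 = 1·9 + 1), so t ≡ 5·7 = 35 ≡ 8 (mod 9).
    Then x = 45 + 56·8 = 493, valid modulo lcm(56, 9) = 504: x ≡ 493 (mod 504).
  Combine with x ≡ 2 (mod 5); new modulus lcm = 2520.
    Write x = 493 + 504·t and substitute into x ≡ 2 (mod 5): 504·t ≡ 2 − 493 = -491 (mod 5).
    Reduce coefficients mod 5: 4·t ≡ 4 (mod 5).
    The inverse of 4 mod 5 is 4 (since 4·4 = 16 = 3·5 + 1), so t ≡ 4·4 = 16 ≡ 1 (mod 5).
    Then x = 493 + 504·1 = 997, valid modulo lcm(504, 5) = 2520: x ≡ 997 (mod 2520).
  Combine with x ≡ 8 (mod 13); new modulus lcm = 32760.
    Write x = 997 + 2520·t and substitute into x ≡ 8 (mod 13): 2520·t ≡ 8 − 997 = -989 (mod 13).
    Reduce coefficients mod 13: 11·t ≡ 12 (mod 13).
    The inverse of 11 mod 13 is 6 (since 11·6 = 66 = 5·13 + 1), so t ≡ 6·12 = 72 ≡ 7 (mod 13).
    Then x = 997 + 2520·7 = 18637, valid modulo lcm(2520, 13) = 32760: x ≡ 18637 (mod 32760).
Verify against each original: 18637 mod 8 = 5, 18637 mod 7 = 3, 18637 mod 9 = 7, 18637 mod 5 = 2, 18637 mod 13 = 8.

x ≡ 18637 (mod 32760).


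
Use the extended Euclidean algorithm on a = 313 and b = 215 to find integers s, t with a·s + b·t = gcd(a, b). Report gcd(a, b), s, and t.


Euclidean algorithm on (313, 215) — divide until remainder is 0:
  313 = 1 · 215 + 98
  215 = 2 · 98 + 19
  98 = 5 · 19 + 3
  19 = 6 · 3 + 1
  3 = 3 · 1 + 0
gcd(313, 215) = 1.
Track Bezout coefficients alongside the remainders: start with r₀ = 313 = a·1 + b·0 (s = 1, t = 0) and r₁ = 215 = a·0 + b·1 (s = 0, t = 1); each new remainder r_{k+1} = r_{k-1} − q_k·r_k inherits s_{k+1} = s_{k-1} − q_k·s_k, t_{k+1} = t_{k-1} − q_k·t_k, so r_k = a·s_k + b·t_k at every step:
  q = 1: r = 98, s = 1 − 1·0 = 1, t = 0 − 1·1 = -1  (check: 313·1 + 215·(-1) = 98)
  q = 2: r = 19, s = 0 − 2·1 = -2, t = 1 − 2·(-1) = 3  (check: 313·(-2) + 215·3 = 19)
  q = 5: r = 3, s = 1 − 5·(-2) = 11, t = -1 − 5·3 = -16  (check: 313·11 + 215·(-16) = 3)
  q = 6: r = 1, s = -2 − 6·11 = -68, t = 3 − 6·(-16) = 99  (check: 313·(-68) + 215·99 = 1)
The row with r = 1 (the gcd) gives the Bezout coefficients s = -68, t = 99.
Result: 313 · (-68) + 215 · (99) = 1.

gcd(313, 215) = 1; s = -68, t = 99 (check: 313·(-68) + 215·99 = 1).


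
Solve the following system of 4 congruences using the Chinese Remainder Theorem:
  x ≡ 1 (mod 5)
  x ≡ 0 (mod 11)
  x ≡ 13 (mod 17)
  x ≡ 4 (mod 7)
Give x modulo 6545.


Product of moduli M = 5 · 11 · 17 · 7 = 6545.
Merge one congruence at a time:
  Start: x ≡ 1 (mod 5).
  Combine with x ≡ 0 (mod 11); new modulus lcm = 55.
    Write x = 1 + 5·t and substitute into x ≡ 0 (mod 11): 5·t ≡ 0 − 1 = -1 (mod 11).
    Reduce coefficients mod 11: 5·t ≡ 10 (mod 11).
    The inverse of 5 mod 11 is 9 (since 5·9 = 45 = 4·11 + 1), so t ≡ 9·10 = 90 ≡ 2 (mod 11).
    Then x = 1 + 5·2 = 11, valid modulo lcm(5, 11) = 55: x ≡ 11 (mod 55).
  Combine with x ≡ 13 (mod 17); new modulus lcm = 935.
    Write x = 11 + 55·t and substitute into x ≡ 13 (mod 17): 55·t ≡ 13 − 11 = 2 (mod 17).
    Reduce coefficients mod 17: 4·t ≡ 2 (mod 17).
    The inverse of 4 mod 17 is 13 (since 4·13 = 52 = 3·17 + 1), so t ≡ 13·2 = 26 ≡ 9 (mod 17).
    Then x = 11 + 55·9 = 506, valid modulo lcm(55, 17) = 935: x ≡ 506 (mod 935).
  Combine with x ≡ 4 (mod 7); new modulus lcm = 6545.
    Write x = 506 + 935·t and substitute into x ≡ 4 (mod 7): 935·t ≡ 4 − 506 = -502 (mod 7).
    Reduce coefficients mod 7: 4·t ≡ 2 (mod 7).
    The inverse of 4 mod 7 is 2 (since 4·2 = 8 = 1·7 + 1), so t ≡ 2·2 = 4 ≡ 4 (mod 7).
    Then x = 506 + 935·4 = 4246, valid modulo lcm(935, 7) = 6545: x ≡ 4246 (mod 6545).
Verify against each original: 4246 mod 5 = 1, 4246 mod 11 = 0, 4246 mod 17 = 13, 4246 mod 7 = 4.

x ≡ 4246 (mod 6545).


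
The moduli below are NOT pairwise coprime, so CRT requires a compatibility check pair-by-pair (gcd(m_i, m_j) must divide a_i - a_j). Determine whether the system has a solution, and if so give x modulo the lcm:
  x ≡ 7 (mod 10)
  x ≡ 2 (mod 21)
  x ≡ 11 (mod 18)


Moduli 10, 21, 18 are not pairwise coprime, so CRT works modulo lcm(m_i) when all pairwise compatibility conditions hold.
Pairwise compatibility: gcd(m_i, m_j) must divide a_i - a_j for every pair.
Merge one congruence at a time:
  Start: x ≡ 7 (mod 10).
  Combine with x ≡ 2 (mod 21): gcd(10, 21) = 1; 2 - 7 = -5, which IS divisible by 1, so compatible.
    Write x = 7 + 10·t and substitute into x ≡ 2 (mod 21): 10·t ≡ 2 − 7 = -5 (mod 21).
    Reduce coefficients mod 21: 10·t ≡ 16 (mod 21).
    The inverse of 10 mod 21 is 19 (since 10·19 = 190 = 9·21 + 1), so t ≡ 19·16 = 304 ≡ 10 (mod 21).
    Then x = 7 + 10·10 = 107, valid modulo lcm(10, 21) = 210: x ≡ 107 (mod 210).
  Combine with x ≡ 11 (mod 18): gcd(210, 18) = 6; 11 - 107 = -96, which IS divisible by 6, so compatible.
    Write x = 107 + 210·t and substitute into x ≡ 11 (mod 18): 210·t ≡ 11 − 107 = -96 (mod 18).
    Divide the congruence (and modulus) by g = 6: 35·t ≡ -16 (mod 3).
    Reduce coefficients mod 3: 2·t ≡ 2 (mod 3).
    The inverse of 2 mod 3 is 2 (since 2·2 = 4 = 1·3 + 1), so t ≡ 2·2 = 4 ≡ 1 (mod 3).
    Then x = 107 + 210·1 = 317, valid modulo lcm(210, 18) = 630: x ≡ 317 (mod 630).
Verify: 317 mod 10 = 7, 317 mod 21 = 2, 317 mod 18 = 11.

x ≡ 317 (mod 630).


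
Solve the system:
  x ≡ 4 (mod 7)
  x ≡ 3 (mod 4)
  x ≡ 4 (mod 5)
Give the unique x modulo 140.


Moduli 7, 4, 5 are pairwise coprime; by CRT there is a unique solution modulo M = 7 · 4 · 5 = 140.
Solve pairwise, accumulating the modulus:
  Start with x ≡ 4 (mod 7).
  Combine with x ≡ 3 (mod 4): since gcd(7, 4) = 1, we get a unique residue mod 28.
    Write x = 4 + 7·t and substitute into x ≡ 3 (mod 4): 7·t ≡ 3 − 4 = -1 (mod 4).
    Reduce coefficients mod 4: 3·t ≡ 3 (mod 4).
    The inverse of 3 mod 4 is 3 (since 3·3 = 9 = 2·4 + 1), so t ≡ 3·3 = 9 ≡ 1 (mod 4).
    Then x = 4 + 7·1 = 11, valid modulo lcm(7, 4) = 28: x ≡ 11 (mod 28).
  Combine with x ≡ 4 (mod 5): since gcd(28, 5) = 1, we get a unique residue mod 140.
    Write x = 11 + 28·t and substitute into x ≡ 4 (mod 5): 28·t ≡ 4 − 11 = -7 (mod 5).
    Reduce coefficients mod 5: 3·t ≡ 3 (mod 5).
    The inverse of 3 mod 5 is 2 (since 3·2 = 6 = 1·5 + 1), so t ≡ 2·3 = 6 ≡ 1 (mod 5).
    Then x = 11 + 28·1 = 39, valid modulo lcm(28, 5) = 140: x ≡ 39 (mod 140).
Verify: 39 mod 7 = 4 ✓, 39 mod 4 = 3 ✓, 39 mod 5 = 4 ✓.

x ≡ 39 (mod 140).


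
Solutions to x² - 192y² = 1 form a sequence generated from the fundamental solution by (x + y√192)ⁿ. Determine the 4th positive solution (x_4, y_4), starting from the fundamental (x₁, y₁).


Step 1: Find the fundamental solution (x₁, y₁) of x² - 192y² = 1.
  Expand √192 as a continued fraction. a₀ = ⌊√192⌋ = 13; iterate m_{k+1} = d_k·a_k − m_k, d_{k+1} = (192 − m_{k+1}²)/d_k, a_{k+1} = ⌊(a₀ + m_{k+1})/d_{k+1}⌋ (starting m₀ = 0, d₀ = 1), with convergents p_k = a_k·p_{k-1} + p_{k-2}, q_k = a_k·q_{k-1} + q_{k-2} (p₋₁ = 1, q₋₁ = 0):
  k = 0: a₀ = 13; p₀/q₀ = 13/1; p₀² − 192·q₀² = 169 − 192 = -23.
  k = 1: m = 13, d = 23, a = ⌊(13 + 13)/23⌋ = 1; p/q = (1·13 + 1)/(1·1 + 0) = 14/1; p² − 192·q² = 196 − 192 = 4.
  k = 2: m = 10, d = 4, a = ⌊(13 + 10)/4⌋ = 5; p/q = (5·14 + 13)/(5·1 + 1) = 83/6; p² − 192·q² = 6889 − 6912 = -23.
  k = 3: m = 10, d = 23, a = ⌊(13 + 10)/23⌋ = 1; p/q = (1·83 + 14)/(1·6 + 1) = 97/7; p² − 192·q² = 9409 − 9408 = 1.
  The first convergent with p² − 192·q² = 1 gives the fundamental solution (x₁, y₁) = (97, 7).
Step 2: Apply the recurrence (x_{n+1}, y_{n+1}) = (x₁x_n + 192y₁y_n, x₁y_n + y₁x_n) repeatedly.
  From (x_1, y_1) = (97, 7): x_2 = 97·97 + 192·7·7 = 18817; y_2 = 97·7 + 7·97 = 1358.
  From (x_2, y_2) = (18817, 1358): x_3 = 97·18817 + 192·7·1358 = 3650401; y_3 = 97·1358 + 7·18817 = 263445.
  From (x_3, y_3) = (3650401, 263445): x_4 = 97·3650401 + 192·7·263445 = 708158977; y_4 = 97·263445 + 7·3650401 = 51106972.
Step 3: Verify x_4² - 192·y_4² = 501489136705686529 - 501489136705686528 = 1 (should be 1). ✓

(x_1, y_1) = (97, 7); (x_4, y_4) = (708158977, 51106972).


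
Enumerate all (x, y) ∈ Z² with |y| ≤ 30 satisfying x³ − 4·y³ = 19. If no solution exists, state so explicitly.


The equation is x³ - 4y³ = 19. For fixed y, x³ = 4·y³ + 19, so a solution requires the RHS to be a perfect cube.
Strategy: iterate y from -30 to 30, compute RHS = 4·y³ + 19, and check whether it is a (positive or negative) perfect cube.
Check small values of y:
  y = 0: RHS = 19 is not a perfect cube.
  y = 1: RHS = 23 is not a perfect cube.
  y = -1: RHS = 15 is not a perfect cube.
  y = 2: RHS = 51 is not a perfect cube.
  y = -2: RHS = -13 is not a perfect cube.
  y = 3: RHS = 127 is not a perfect cube.
  y = -3: RHS = -89 is not a perfect cube.
Continuing the search up to |y| = 30 finds no solutions either.
No (x, y) in the scanned range satisfies the equation.

No integer solutions with |y| ≤ 30.


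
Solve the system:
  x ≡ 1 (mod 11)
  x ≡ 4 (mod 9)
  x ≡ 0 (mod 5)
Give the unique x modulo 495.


Moduli 11, 9, 5 are pairwise coprime; by CRT there is a unique solution modulo M = 11 · 9 · 5 = 495.
Solve pairwise, accumulating the modulus:
  Start with x ≡ 1 (mod 11).
  Combine with x ≡ 4 (mod 9): since gcd(11, 9) = 1, we get a unique residue mod 99.
    Write x = 1 + 11·t and substitute into x ≡ 4 (mod 9): 11·t ≡ 4 − 1 = 3 (mod 9).
    Reduce coefficients mod 9: 2·t ≡ 3 (mod 9).
    The inverse of 2 mod 9 is 5 (since 2·5 = 10 = 1·9 + 1), so t ≡ 5·3 = 15 ≡ 6 (mod 9).
    Then x = 1 + 11·6 = 67, valid modulo lcm(11, 9) = 99: x ≡ 67 (mod 99).
  Combine with x ≡ 0 (mod 5): since gcd(99, 5) = 1, we get a unique residue mod 495.
    Write x = 67 + 99·t and substitute into x ≡ 0 (mod 5): 99·t ≡ 0 − 67 = -67 (mod 5).
    Reduce coefficients mod 5: 4·t ≡ 3 (mod 5).
    The inverse of 4 mod 5 is 4 (since 4·4 = 16 = 3·5 + 1), so t ≡ 4·3 = 12 ≡ 2 (mod 5).
    Then x = 67 + 99·2 = 265, valid modulo lcm(99, 5) = 495: x ≡ 265 (mod 495).
Verify: 265 mod 11 = 1 ✓, 265 mod 9 = 4 ✓, 265 mod 5 = 0 ✓.

x ≡ 265 (mod 495).


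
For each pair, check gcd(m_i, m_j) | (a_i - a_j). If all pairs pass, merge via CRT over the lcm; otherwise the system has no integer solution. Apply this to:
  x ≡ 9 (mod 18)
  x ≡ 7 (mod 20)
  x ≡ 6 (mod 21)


Moduli 18, 20, 21 are not pairwise coprime, so CRT works modulo lcm(m_i) when all pairwise compatibility conditions hold.
Pairwise compatibility: gcd(m_i, m_j) must divide a_i - a_j for every pair.
Merge one congruence at a time:
  Start: x ≡ 9 (mod 18).
  Combine with x ≡ 7 (mod 20): gcd(18, 20) = 2; 7 - 9 = -2, which IS divisible by 2, so compatible.
    Write x = 9 + 18·t and substitute into x ≡ 7 (mod 20): 18·t ≡ 7 − 9 = -2 (mod 20).
    Divide the congruence (and modulus) by g = 2: 9·t ≡ -1 (mod 10).
    Reduce coefficients mod 10: 9·t ≡ 9 (mod 10).
    The inverse of 9 mod 10 is 9 (since 9·9 = 81 = 8·10 + 1), so t ≡ 9·9 = 81 ≡ 1 (mod 10).
    Then x = 9 + 18·1 = 27, valid modulo lcm(18, 20) = 180: x ≡ 27 (mod 180).
  Combine with x ≡ 6 (mod 21): gcd(180, 21) = 3; 6 - 27 = -21, which IS divisible by 3, so compatible.
    Write x = 27 + 180·t and substitute into x ≡ 6 (mod 21): 180·t ≡ 6 − 27 = -21 (mod 21).
    Divide the congruence (and modulus) by g = 3: 60·t ≡ -7 (mod 7).
    Reduce coefficients mod 7: 4·t ≡ 0 (mod 7).
    The inverse of 4 mod 7 is 2 (since 4·2 = 8 = 1·7 + 1), so t ≡ 2·0 = 0 ≡ 0 (mod 7).
    Then x = 27 + 180·0 = 27, valid modulo lcm(180, 21) = 1260: x ≡ 27 (mod 1260).
Verify: 27 mod 18 = 9, 27 mod 20 = 7, 27 mod 21 = 6.

x ≡ 27 (mod 1260).


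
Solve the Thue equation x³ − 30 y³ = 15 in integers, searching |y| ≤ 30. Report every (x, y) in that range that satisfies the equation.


The equation is x³ - 30y³ = 15. For fixed y, x³ = 30·y³ + 15, so a solution requires the RHS to be a perfect cube.
Strategy: iterate y from -30 to 30, compute RHS = 30·y³ + 15, and check whether it is a (positive or negative) perfect cube.
Check small values of y:
  y = 0: RHS = 15 is not a perfect cube.
  y = 1: RHS = 45 is not a perfect cube.
  y = -1: RHS = -15 is not a perfect cube.
  y = 2: RHS = 255 is not a perfect cube.
  y = -2: RHS = -225 is not a perfect cube.
  y = 3: RHS = 825 is not a perfect cube.
  y = -3: RHS = -795 is not a perfect cube.
Continuing the search up to |y| = 30 finds no solutions either.
No (x, y) in the scanned range satisfies the equation.

No integer solutions with |y| ≤ 30.


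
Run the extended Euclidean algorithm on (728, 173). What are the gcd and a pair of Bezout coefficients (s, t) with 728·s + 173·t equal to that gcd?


Euclidean algorithm on (728, 173) — divide until remainder is 0:
  728 = 4 · 173 + 36
  173 = 4 · 36 + 29
  36 = 1 · 29 + 7
  29 = 4 · 7 + 1
  7 = 7 · 1 + 0
gcd(728, 173) = 1.
Track Bezout coefficients alongside the remainders: start with r₀ = 728 = a·1 + b·0 (s = 1, t = 0) and r₁ = 173 = a·0 + b·1 (s = 0, t = 1); each new remainder r_{k+1} = r_{k-1} − q_k·r_k inherits s_{k+1} = s_{k-1} − q_k·s_k, t_{k+1} = t_{k-1} − q_k·t_k, so r_k = a·s_k + b·t_k at every step:
  q = 4: r = 36, s = 1 − 4·0 = 1, t = 0 − 4·1 = -4  (check: 728·1 + 173·(-4) = 36)
  q = 4: r = 29, s = 0 − 4·1 = -4, t = 1 − 4·(-4) = 17  (check: 728·(-4) + 173·17 = 29)
  q = 1: r = 7, s = 1 − 1·(-4) = 5, t = -4 − 1·17 = -21  (check: 728·5 + 173·(-21) = 7)
  q = 4: r = 1, s = -4 − 4·5 = -24, t = 17 − 4·(-21) = 101  (check: 728·(-24) + 173·101 = 1)
The row with r = 1 (the gcd) gives the Bezout coefficients s = -24, t = 101.
Result: 728 · (-24) + 173 · (101) = 1.

gcd(728, 173) = 1; s = -24, t = 101 (check: 728·(-24) + 173·101 = 1).


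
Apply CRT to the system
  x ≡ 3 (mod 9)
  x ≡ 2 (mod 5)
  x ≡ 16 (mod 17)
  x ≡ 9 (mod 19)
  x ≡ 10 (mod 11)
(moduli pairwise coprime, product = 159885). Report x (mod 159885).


Product of moduli M = 9 · 5 · 17 · 19 · 11 = 159885.
Merge one congruence at a time:
  Start: x ≡ 3 (mod 9).
  Combine with x ≡ 2 (mod 5); new modulus lcm = 45.
    Write x = 3 + 9·t and substitute into x ≡ 2 (mod 5): 9·t ≡ 2 − 3 = -1 (mod 5).
    Reduce coefficients mod 5: 4·t ≡ 4 (mod 5).
    The inverse of 4 mod 5 is 4 (since 4·4 = 16 = 3·5 + 1), so t ≡ 4·4 = 16 ≡ 1 (mod 5).
    Then x = 3 + 9·1 = 12, valid modulo lcm(9, 5) = 45: x ≡ 12 (mod 45).
  Combine with x ≡ 16 (mod 17); new modulus lcm = 765.
    Write x = 12 + 45·t and substitute into x ≡ 16 (mod 17): 45·t ≡ 16 − 12 = 4 (mod 17).
    Reduce coefficients mod 17: 11·t ≡ 4 (mod 17).
    The inverse of 11 mod 17 is 14 (since 11·14 = 154 = 9·17 + 1), so t ≡ 14·4 = 56 ≡ 5 (mod 17).
    Then x = 12 + 45·5 = 237, valid modulo lcm(45, 17) = 765: x ≡ 237 (mod 765).
  Combine with x ≡ 9 (mod 19); new modulus lcm = 14535.
    Write x = 237 + 765·t and substitute into x ≡ 9 (mod 19): 765·t ≡ 9 − 237 = -228 (mod 19).
    Reduce coefficients mod 19: 5·t ≡ 0 (mod 19).
    The inverse of 5 mod 19 is 4 (since 5·4 = 20 = 1·19 + 1), so t ≡ 4·0 = 0 ≡ 0 (mod 19).
    Then x = 237 + 765·0 = 237, valid modulo lcm(765, 19) = 14535: x ≡ 237 (mod 14535).
  Combine with x ≡ 10 (mod 11); new modulus lcm = 159885.
    Write x = 237 + 14535·t and substitute into x ≡ 10 (mod 11): 14535·t ≡ 10 − 237 = -227 (mod 11).
    Reduce coefficients mod 11: 4·t ≡ 4 (mod 11).
    The inverse of 4 mod 11 is 3 (since 4·3 = 12 = 1·11 + 1), so t ≡ 3·4 = 12 ≡ 1 (mod 11).
    Then x = 237 + 14535·1 = 14772, valid modulo lcm(14535, 11) = 159885: x ≡ 14772 (mod 159885).
Verify against each original: 14772 mod 9 = 3, 14772 mod 5 = 2, 14772 mod 17 = 16, 14772 mod 19 = 9, 14772 mod 11 = 10.

x ≡ 14772 (mod 159885).


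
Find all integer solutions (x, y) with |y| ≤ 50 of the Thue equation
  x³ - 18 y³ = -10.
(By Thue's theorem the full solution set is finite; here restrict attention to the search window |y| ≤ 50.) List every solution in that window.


The equation is x³ - 18y³ = -10. For fixed y, x³ = 18·y³ − 10, so a solution requires the RHS to be a perfect cube.
Strategy: iterate y from -50 to 50, compute RHS = 18·y³ − 10, and check whether it is a (positive or negative) perfect cube.
Check small values of y:
  y = 0: RHS = -10 is not a perfect cube.
  y = 1: RHS = 8 = (2)³ ⇒ x = 2 works.
  y = -1: RHS = -28 is not a perfect cube.
  y = 2: RHS = 134 is not a perfect cube.
  y = -2: RHS = -154 is not a perfect cube.
  y = 3: RHS = 476 is not a perfect cube.
  y = -3: RHS = -496 is not a perfect cube.
Continuing the search up to |y| = 50 finds no further solutions beyond those listed.
Collected solutions: (2, 1).

Solutions (with |y| ≤ 50): (2, 1).


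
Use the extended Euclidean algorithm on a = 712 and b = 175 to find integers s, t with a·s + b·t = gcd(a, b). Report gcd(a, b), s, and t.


Euclidean algorithm on (712, 175) — divide until remainder is 0:
  712 = 4 · 175 + 12
  175 = 14 · 12 + 7
  12 = 1 · 7 + 5
  7 = 1 · 5 + 2
  5 = 2 · 2 + 1
  2 = 2 · 1 + 0
gcd(712, 175) = 1.
Track Bezout coefficients alongside the remainders: start with r₀ = 712 = a·1 + b·0 (s = 1, t = 0) and r₁ = 175 = a·0 + b·1 (s = 0, t = 1); each new remainder r_{k+1} = r_{k-1} − q_k·r_k inherits s_{k+1} = s_{k-1} − q_k·s_k, t_{k+1} = t_{k-1} − q_k·t_k, so r_k = a·s_k + b·t_k at every step:
  q = 4: r = 12, s = 1 − 4·0 = 1, t = 0 − 4·1 = -4  (check: 712·1 + 175·(-4) = 12)
  q = 14: r = 7, s = 0 − 14·1 = -14, t = 1 − 14·(-4) = 57  (check: 712·(-14) + 175·57 = 7)
  q = 1: r = 5, s = 1 − 1·(-14) = 15, t = -4 − 1·57 = -61  (check: 712·15 + 175·(-61) = 5)
  q = 1: r = 2, s = -14 − 1·15 = -29, t = 57 − 1·(-61) = 118  (check: 712·(-29) + 175·118 = 2)
  q = 2: r = 1, s = 15 − 2·(-29) = 73, t = -61 − 2·118 = -297  (check: 712·73 + 175·(-297) = 1)
The row with r = 1 (the gcd) gives the Bezout coefficients s = 73, t = -297.
Result: 712 · (73) + 175 · (-297) = 1.

gcd(712, 175) = 1; s = 73, t = -297 (check: 712·73 + 175·(-297) = 1).


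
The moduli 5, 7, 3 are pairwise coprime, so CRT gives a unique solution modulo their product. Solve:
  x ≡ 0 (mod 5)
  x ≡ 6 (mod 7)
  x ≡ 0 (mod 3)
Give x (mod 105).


Moduli 5, 7, 3 are pairwise coprime; by CRT there is a unique solution modulo M = 5 · 7 · 3 = 105.
Solve pairwise, accumulating the modulus:
  Start with x ≡ 0 (mod 5).
  Combine with x ≡ 6 (mod 7): since gcd(5, 7) = 1, we get a unique residue mod 35.
    Write x = 0 + 5·t and substitute into x ≡ 6 (mod 7): 5·t ≡ 6 − 0 = 6 (mod 7).
    The inverse of 5 mod 7 is 3 (since 5·3 = 15 = 2·7 + 1), so t ≡ 3·6 = 18 ≡ 4 (mod 7).
    Then x = 0 + 5·4 = 20, valid modulo lcm(5, 7) = 35: x ≡ 20 (mod 35).
  Combine with x ≡ 0 (mod 3): since gcd(35, 3) = 1, we get a unique residue mod 105.
    Write x = 20 + 35·t and substitute into x ≡ 0 (mod 3): 35·t ≡ 0 − 20 = -20 (mod 3).
    Reduce coefficients mod 3: 2·t ≡ 1 (mod 3).
    The inverse of 2 mod 3 is 2 (since 2·2 = 4 = 1·3 + 1), so t ≡ 2·1 = 2 ≡ 2 (mod 3).
    Then x = 20 + 35·2 = 90, valid modulo lcm(35, 3) = 105: x ≡ 90 (mod 105).
Verify: 90 mod 5 = 0 ✓, 90 mod 7 = 6 ✓, 90 mod 3 = 0 ✓.

x ≡ 90 (mod 105).


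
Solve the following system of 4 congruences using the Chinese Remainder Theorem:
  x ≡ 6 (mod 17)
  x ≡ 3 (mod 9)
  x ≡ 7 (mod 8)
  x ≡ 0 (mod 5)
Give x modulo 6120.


Product of moduli M = 17 · 9 · 8 · 5 = 6120.
Merge one congruence at a time:
  Start: x ≡ 6 (mod 17).
  Combine with x ≡ 3 (mod 9); new modulus lcm = 153.
    Write x = 6 + 17·t and substitute into x ≡ 3 (mod 9): 17·t ≡ 3 − 6 = -3 (mod 9).
    Reduce coefficients mod 9: 8·t ≡ 6 (mod 9).
    The inverse of 8 mod 9 is 8 (since 8·8 = 64 = 7·9 + 1), so t ≡ 8·6 = 48 ≡ 3 (mod 9).
    Then x = 6 + 17·3 = 57, valid modulo lcm(17, 9) = 153: x ≡ 57 (mod 153).
  Combine with x ≡ 7 (mod 8); new modulus lcm = 1224.
    Write x = 57 + 153·t and substitute into x ≡ 7 (mod 8): 153·t ≡ 7 − 57 = -50 (mod 8).
    Reduce coefficients mod 8: 1·t ≡ 6 (mod 8).
    So t ≡ 6 (mod 8).
    Then x = 57 + 153·6 = 975, valid modulo lcm(153, 8) = 1224: x ≡ 975 (mod 1224).
  Combine with x ≡ 0 (mod 5); new modulus lcm = 6120.
    Write x = 975 + 1224·t and substitute into x ≡ 0 (mod 5): 1224·t ≡ 0 − 975 = -975 (mod 5).
    Reduce coefficients mod 5: 4·t ≡ 0 (mod 5).
    The inverse of 4 mod 5 is 4 (since 4·4 = 16 = 3·5 + 1), so t ≡ 4·0 = 0 ≡ 0 (mod 5).
    Then x = 975 + 1224·0 = 975, valid modulo lcm(1224, 5) = 6120: x ≡ 975 (mod 6120).
Verify against each original: 975 mod 17 = 6, 975 mod 9 = 3, 975 mod 8 = 7, 975 mod 5 = 0.

x ≡ 975 (mod 6120).


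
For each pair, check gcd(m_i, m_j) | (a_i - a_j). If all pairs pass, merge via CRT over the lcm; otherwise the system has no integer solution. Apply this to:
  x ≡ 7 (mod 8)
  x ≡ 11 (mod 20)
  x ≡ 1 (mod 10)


Moduli 8, 20, 10 are not pairwise coprime, so CRT works modulo lcm(m_i) when all pairwise compatibility conditions hold.
Pairwise compatibility: gcd(m_i, m_j) must divide a_i - a_j for every pair.
Merge one congruence at a time:
  Start: x ≡ 7 (mod 8).
  Combine with x ≡ 11 (mod 20): gcd(8, 20) = 4; 11 - 7 = 4, which IS divisible by 4, so compatible.
    Write x = 7 + 8·t and substitute into x ≡ 11 (mod 20): 8·t ≡ 11 − 7 = 4 (mod 20).
    Divide the congruence (and modulus) by g = 4: 2·t ≡ 1 (mod 5).
    The inverse of 2 mod 5 is 3 (since 2·3 = 6 = 1·5 + 1), so t ≡ 3·1 = 3 ≡ 3 (mod 5).
    Then x = 7 + 8·3 = 31, valid modulo lcm(8, 20) = 40: x ≡ 31 (mod 40).
  Combine with x ≡ 1 (mod 10): gcd(40, 10) = 10; 1 - 31 = -30, which IS divisible by 10, so compatible.
    Write x = 31 + 40·t and substitute into x ≡ 1 (mod 10): 40·t ≡ 1 − 31 = -30 (mod 10).
    Divide the congruence (and modulus) by g = 10: 4·t ≡ -3 (mod 1).
    Modulo 1 every t works; take t = 0.
    Then x = 31 + 40·0 = 31, valid modulo lcm(40, 10) = 40: x ≡ 31 (mod 40).
Verify: 31 mod 8 = 7, 31 mod 20 = 11, 31 mod 10 = 1.

x ≡ 31 (mod 40).
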